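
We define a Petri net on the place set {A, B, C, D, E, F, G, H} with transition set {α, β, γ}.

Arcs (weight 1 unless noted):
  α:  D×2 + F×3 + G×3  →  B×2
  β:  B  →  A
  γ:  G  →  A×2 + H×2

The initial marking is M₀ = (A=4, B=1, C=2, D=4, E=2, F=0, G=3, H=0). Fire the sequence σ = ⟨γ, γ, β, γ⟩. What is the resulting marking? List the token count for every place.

(A=11, B=0, C=2, D=4, E=2, F=0, G=0, H=6)

step 1: fire γ:  (A=4, B=1, C=2, D=4, E=2, F=0, G=3, H=0) → (A=6, B=1, C=2, D=4, E=2, F=0, G=2, H=2)
step 2: fire γ:  (A=6, B=1, C=2, D=4, E=2, F=0, G=2, H=2) → (A=8, B=1, C=2, D=4, E=2, F=0, G=1, H=4)
step 3: fire β:  (A=8, B=1, C=2, D=4, E=2, F=0, G=1, H=4) → (A=9, B=0, C=2, D=4, E=2, F=0, G=1, H=4)
step 4: fire γ:  (A=9, B=0, C=2, D=4, E=2, F=0, G=1, H=4) → (A=11, B=0, C=2, D=4, E=2, F=0, G=0, H=6)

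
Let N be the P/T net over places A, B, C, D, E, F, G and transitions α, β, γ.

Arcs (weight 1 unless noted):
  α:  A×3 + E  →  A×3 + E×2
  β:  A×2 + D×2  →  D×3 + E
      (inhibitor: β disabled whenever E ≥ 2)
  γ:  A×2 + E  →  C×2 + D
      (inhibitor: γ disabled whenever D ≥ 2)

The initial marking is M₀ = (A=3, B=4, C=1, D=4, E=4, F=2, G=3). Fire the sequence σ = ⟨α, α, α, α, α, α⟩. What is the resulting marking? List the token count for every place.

step 1: fire α:  (A=3, B=4, C=1, D=4, E=4, F=2, G=3) → (A=3, B=4, C=1, D=4, E=5, F=2, G=3)
step 2: fire α:  (A=3, B=4, C=1, D=4, E=5, F=2, G=3) → (A=3, B=4, C=1, D=4, E=6, F=2, G=3)
step 3: fire α:  (A=3, B=4, C=1, D=4, E=6, F=2, G=3) → (A=3, B=4, C=1, D=4, E=7, F=2, G=3)
step 4: fire α:  (A=3, B=4, C=1, D=4, E=7, F=2, G=3) → (A=3, B=4, C=1, D=4, E=8, F=2, G=3)
step 5: fire α:  (A=3, B=4, C=1, D=4, E=8, F=2, G=3) → (A=3, B=4, C=1, D=4, E=9, F=2, G=3)
step 6: fire α:  (A=3, B=4, C=1, D=4, E=9, F=2, G=3) → (A=3, B=4, C=1, D=4, E=10, F=2, G=3)

(A=3, B=4, C=1, D=4, E=10, F=2, G=3)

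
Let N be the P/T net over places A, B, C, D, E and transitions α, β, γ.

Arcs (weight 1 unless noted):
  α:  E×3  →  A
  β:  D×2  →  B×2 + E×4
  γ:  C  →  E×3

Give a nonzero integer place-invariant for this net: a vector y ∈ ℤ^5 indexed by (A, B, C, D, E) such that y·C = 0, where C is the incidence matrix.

Incidence matrix C (rows=places, cols=transitions):
        α    β    γ
    A   1    0    0
    B   0    2    0
    C   0    0   -1
    D   0   -2    0
    E  -3    4    3

Candidate y = [0, 1, 0, 1, 0]; check y·C column-wise:
  col α: 0·1 + 1·0 + 1·0 + 0·-3 = 0
  col β: 1·2 + 1·-2 + 0·4 = 0
  col γ: 1·0 + 0·-1 + 1·0 + 0·3 = 0

y = (A:0, B:1, C:0, D:1, E:0)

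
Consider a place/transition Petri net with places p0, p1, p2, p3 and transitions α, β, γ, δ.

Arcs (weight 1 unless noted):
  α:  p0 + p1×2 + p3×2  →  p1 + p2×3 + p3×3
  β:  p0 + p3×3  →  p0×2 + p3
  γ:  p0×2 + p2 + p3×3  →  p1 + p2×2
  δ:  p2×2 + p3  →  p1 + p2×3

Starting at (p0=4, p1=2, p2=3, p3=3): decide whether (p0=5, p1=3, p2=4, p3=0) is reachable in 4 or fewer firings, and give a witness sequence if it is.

step 1: fire β:  (p0=4, p1=2, p2=3, p3=3) → (p0=5, p1=2, p2=3, p3=1)
step 2: fire δ:  (p0=5, p1=2, p2=3, p3=1) → (p0=5, p1=3, p2=4, p3=0)

YES — reachable via ⟨β, δ⟩ (2 firings)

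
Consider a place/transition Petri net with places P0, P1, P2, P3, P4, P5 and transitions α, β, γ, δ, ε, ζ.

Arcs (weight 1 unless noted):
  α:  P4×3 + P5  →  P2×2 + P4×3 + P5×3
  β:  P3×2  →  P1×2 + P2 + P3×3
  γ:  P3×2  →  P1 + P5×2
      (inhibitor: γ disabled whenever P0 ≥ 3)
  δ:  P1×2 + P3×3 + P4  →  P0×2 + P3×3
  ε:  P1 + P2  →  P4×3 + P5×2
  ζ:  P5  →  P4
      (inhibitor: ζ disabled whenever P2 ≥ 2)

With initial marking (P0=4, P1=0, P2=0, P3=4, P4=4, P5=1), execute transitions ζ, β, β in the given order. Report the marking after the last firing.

step 1: fire ζ:  (P0=4, P1=0, P2=0, P3=4, P4=4, P5=1) → (P0=4, P1=0, P2=0, P3=4, P4=5, P5=0)
step 2: fire β:  (P0=4, P1=0, P2=0, P3=4, P4=5, P5=0) → (P0=4, P1=2, P2=1, P3=5, P4=5, P5=0)
step 3: fire β:  (P0=4, P1=2, P2=1, P3=5, P4=5, P5=0) → (P0=4, P1=4, P2=2, P3=6, P4=5, P5=0)

(P0=4, P1=4, P2=2, P3=6, P4=5, P5=0)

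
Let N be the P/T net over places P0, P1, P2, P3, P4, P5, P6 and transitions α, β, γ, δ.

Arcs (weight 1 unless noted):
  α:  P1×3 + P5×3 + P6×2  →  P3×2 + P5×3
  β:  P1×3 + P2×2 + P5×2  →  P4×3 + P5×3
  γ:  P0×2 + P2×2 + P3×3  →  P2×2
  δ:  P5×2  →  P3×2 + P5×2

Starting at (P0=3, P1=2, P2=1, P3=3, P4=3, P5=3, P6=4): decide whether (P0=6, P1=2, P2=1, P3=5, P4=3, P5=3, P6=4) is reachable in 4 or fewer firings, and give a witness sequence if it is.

NO — not reachable within 4 firings

depth 0: 1 marking
depth 1: 2 markings reached so far
depth 2: 3 markings reached so far
depth 3: 4 markings reached so far
depth 4: 5 markings reached so far
target is not among the 5 markings reachable within 4 steps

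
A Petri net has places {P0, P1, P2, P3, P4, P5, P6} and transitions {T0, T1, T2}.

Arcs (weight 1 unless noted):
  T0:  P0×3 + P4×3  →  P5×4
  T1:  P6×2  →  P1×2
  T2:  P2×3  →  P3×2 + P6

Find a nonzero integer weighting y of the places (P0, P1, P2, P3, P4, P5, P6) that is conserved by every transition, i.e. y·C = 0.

y = (P0:0, P1:0, P2:2, P3:3, P4:0, P5:0, P6:0)

Incidence matrix C (rows=places, cols=transitions):
       T0   T1   T2
   P0  -3    0    0
   P1   0    2    0
   P2   0    0   -3
   P3   0    0    2
   P4  -3    0    0
   P5   4    0    0
   P6   0   -2    1

Candidate y = [0, 0, 2, 3, 0, 0, 0]; check y·C column-wise:
  col T0: 0·-3 + 2·0 + 3·0 + 0·-3 + 0·4 = 0
  col T1: 0·2 + 2·0 + 3·0 + 0·-2 = 0
  col T2: 2·-3 + 3·2 + 0·1 = 0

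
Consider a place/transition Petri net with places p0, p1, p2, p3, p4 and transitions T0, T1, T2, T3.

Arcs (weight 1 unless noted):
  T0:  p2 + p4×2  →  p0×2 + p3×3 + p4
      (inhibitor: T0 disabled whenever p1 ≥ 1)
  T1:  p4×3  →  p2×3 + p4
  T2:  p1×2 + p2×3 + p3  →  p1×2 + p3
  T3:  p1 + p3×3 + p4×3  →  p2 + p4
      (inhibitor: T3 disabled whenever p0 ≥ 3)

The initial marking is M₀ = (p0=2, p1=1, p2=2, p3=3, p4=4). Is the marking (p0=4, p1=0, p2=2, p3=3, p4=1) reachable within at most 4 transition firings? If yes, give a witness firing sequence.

step 1: fire T3:  (p0=2, p1=1, p2=2, p3=3, p4=4) → (p0=2, p1=0, p2=3, p3=0, p4=2)
step 2: fire T0:  (p0=2, p1=0, p2=3, p3=0, p4=2) → (p0=4, p1=0, p2=2, p3=3, p4=1)

YES — reachable via ⟨T3, T0⟩ (2 firings)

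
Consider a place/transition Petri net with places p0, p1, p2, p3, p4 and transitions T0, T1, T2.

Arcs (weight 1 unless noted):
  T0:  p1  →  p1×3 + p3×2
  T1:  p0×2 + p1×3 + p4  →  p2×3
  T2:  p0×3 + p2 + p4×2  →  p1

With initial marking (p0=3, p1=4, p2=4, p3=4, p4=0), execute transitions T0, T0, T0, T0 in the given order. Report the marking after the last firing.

(p0=3, p1=12, p2=4, p3=12, p4=0)

step 1: fire T0:  (p0=3, p1=4, p2=4, p3=4, p4=0) → (p0=3, p1=6, p2=4, p3=6, p4=0)
step 2: fire T0:  (p0=3, p1=6, p2=4, p3=6, p4=0) → (p0=3, p1=8, p2=4, p3=8, p4=0)
step 3: fire T0:  (p0=3, p1=8, p2=4, p3=8, p4=0) → (p0=3, p1=10, p2=4, p3=10, p4=0)
step 4: fire T0:  (p0=3, p1=10, p2=4, p3=10, p4=0) → (p0=3, p1=12, p2=4, p3=12, p4=0)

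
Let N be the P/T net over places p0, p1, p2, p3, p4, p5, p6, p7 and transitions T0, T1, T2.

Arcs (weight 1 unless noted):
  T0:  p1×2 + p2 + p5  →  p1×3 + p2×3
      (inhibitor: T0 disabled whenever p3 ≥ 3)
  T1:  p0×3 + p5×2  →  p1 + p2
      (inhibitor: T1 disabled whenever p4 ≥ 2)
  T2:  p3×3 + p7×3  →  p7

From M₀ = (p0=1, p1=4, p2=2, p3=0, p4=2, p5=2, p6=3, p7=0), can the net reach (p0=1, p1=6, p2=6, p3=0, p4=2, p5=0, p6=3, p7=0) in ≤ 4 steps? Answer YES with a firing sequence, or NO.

YES — reachable via ⟨T0, T0⟩ (2 firings)

step 1: fire T0:  (p0=1, p1=4, p2=2, p3=0, p4=2, p5=2, p6=3, p7=0) → (p0=1, p1=5, p2=4, p3=0, p4=2, p5=1, p6=3, p7=0)
step 2: fire T0:  (p0=1, p1=5, p2=4, p3=0, p4=2, p5=1, p6=3, p7=0) → (p0=1, p1=6, p2=6, p3=0, p4=2, p5=0, p6=3, p7=0)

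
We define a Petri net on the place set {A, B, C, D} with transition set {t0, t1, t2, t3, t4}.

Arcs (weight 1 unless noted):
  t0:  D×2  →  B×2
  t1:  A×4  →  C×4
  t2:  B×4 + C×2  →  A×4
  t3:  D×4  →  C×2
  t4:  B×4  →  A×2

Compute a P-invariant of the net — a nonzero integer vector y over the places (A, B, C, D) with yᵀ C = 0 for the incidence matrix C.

y = (A:2, B:1, C:2, D:1)

Incidence matrix C (rows=places, cols=transitions):
       t0   t1   t2   t3   t4
    A   0   -4    4    0    2
    B   2    0   -4    0   -4
    C   0    4   -2    2    0
    D  -2    0    0   -4    0

Candidate y = [2, 1, 2, 1]; check y·C column-wise:
  col t0: 2·0 + 1·2 + 2·0 + 1·-2 = 0
  col t1: 2·-4 + 1·0 + 2·4 + 1·0 = 0
  col t2: 2·4 + 1·-4 + 2·-2 + 1·0 = 0
  col t3: 2·0 + 1·0 + 2·2 + 1·-4 = 0
  col t4: 2·2 + 1·-4 + 2·0 + 1·0 = 0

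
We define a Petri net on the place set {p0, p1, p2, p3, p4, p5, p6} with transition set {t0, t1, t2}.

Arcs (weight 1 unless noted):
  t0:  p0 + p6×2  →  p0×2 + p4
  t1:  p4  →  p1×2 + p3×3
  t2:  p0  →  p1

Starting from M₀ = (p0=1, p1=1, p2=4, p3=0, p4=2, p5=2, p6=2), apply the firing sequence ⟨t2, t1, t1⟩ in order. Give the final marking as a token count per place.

(p0=0, p1=6, p2=4, p3=6, p4=0, p5=2, p6=2)

step 1: fire t2:  (p0=1, p1=1, p2=4, p3=0, p4=2, p5=2, p6=2) → (p0=0, p1=2, p2=4, p3=0, p4=2, p5=2, p6=2)
step 2: fire t1:  (p0=0, p1=2, p2=4, p3=0, p4=2, p5=2, p6=2) → (p0=0, p1=4, p2=4, p3=3, p4=1, p5=2, p6=2)
step 3: fire t1:  (p0=0, p1=4, p2=4, p3=3, p4=1, p5=2, p6=2) → (p0=0, p1=6, p2=4, p3=6, p4=0, p5=2, p6=2)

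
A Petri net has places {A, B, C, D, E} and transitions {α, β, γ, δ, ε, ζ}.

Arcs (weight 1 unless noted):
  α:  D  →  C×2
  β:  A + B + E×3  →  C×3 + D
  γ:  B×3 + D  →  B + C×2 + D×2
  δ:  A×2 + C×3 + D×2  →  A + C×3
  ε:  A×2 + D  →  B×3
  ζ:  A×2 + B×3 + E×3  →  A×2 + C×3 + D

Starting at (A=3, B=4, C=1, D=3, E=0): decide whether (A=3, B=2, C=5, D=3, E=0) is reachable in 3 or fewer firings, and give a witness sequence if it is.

step 1: fire α:  (A=3, B=4, C=1, D=3, E=0) → (A=3, B=4, C=3, D=2, E=0)
step 2: fire γ:  (A=3, B=4, C=3, D=2, E=0) → (A=3, B=2, C=5, D=3, E=0)

YES — reachable via ⟨α, γ⟩ (2 firings)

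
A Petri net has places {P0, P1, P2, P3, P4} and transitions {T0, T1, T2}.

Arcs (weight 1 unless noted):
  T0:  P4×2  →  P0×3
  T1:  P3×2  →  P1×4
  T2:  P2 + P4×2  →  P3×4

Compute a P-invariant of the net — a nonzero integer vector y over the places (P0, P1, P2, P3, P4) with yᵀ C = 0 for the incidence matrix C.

y = (P0:0, P1:1, P2:8, P3:2, P4:0)

Incidence matrix C (rows=places, cols=transitions):
       T0   T1   T2
   P0   3    0    0
   P1   0    4    0
   P2   0    0   -1
   P3   0   -2    4
   P4  -2    0   -2

Candidate y = [0, 1, 8, 2, 0]; check y·C column-wise:
  col T0: 0·3 + 1·0 + 8·0 + 2·0 + 0·-2 = 0
  col T1: 1·4 + 8·0 + 2·-2 = 0
  col T2: 1·0 + 8·-1 + 2·4 + 0·-2 = 0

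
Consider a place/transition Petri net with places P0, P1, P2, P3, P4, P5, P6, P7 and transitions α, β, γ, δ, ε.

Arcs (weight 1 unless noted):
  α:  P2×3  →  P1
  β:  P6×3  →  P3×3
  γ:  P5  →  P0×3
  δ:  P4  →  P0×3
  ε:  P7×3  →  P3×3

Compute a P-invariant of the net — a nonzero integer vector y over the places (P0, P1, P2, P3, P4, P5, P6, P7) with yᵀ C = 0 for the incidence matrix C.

y = (P0:0, P1:3, P2:1, P3:0, P4:0, P5:0, P6:0, P7:0)

Incidence matrix C (rows=places, cols=transitions):
        α    β    γ    δ    ε
   P0   0    0    3    3    0
   P1   1    0    0    0    0
   P2  -3    0    0    0    0
   P3   0    3    0    0    3
   P4   0    0    0   -1    0
   P5   0    0   -1    0    0
   P6   0   -3    0    0    0
   P7   0    0    0    0   -3

Candidate y = [0, 3, 1, 0, 0, 0, 0, 0]; check y·C column-wise:
  col α: 3·1 + 1·-3 = 0
  col β: 3·0 + 1·0 + 0·3 + 0·-3 = 0
  col γ: 0·3 + 3·0 + 1·0 + 0·-1 = 0
  col δ: 0·3 + 3·0 + 1·0 + 0·-1 = 0
  col ε: 3·0 + 1·0 + 0·3 + 0·-3 = 0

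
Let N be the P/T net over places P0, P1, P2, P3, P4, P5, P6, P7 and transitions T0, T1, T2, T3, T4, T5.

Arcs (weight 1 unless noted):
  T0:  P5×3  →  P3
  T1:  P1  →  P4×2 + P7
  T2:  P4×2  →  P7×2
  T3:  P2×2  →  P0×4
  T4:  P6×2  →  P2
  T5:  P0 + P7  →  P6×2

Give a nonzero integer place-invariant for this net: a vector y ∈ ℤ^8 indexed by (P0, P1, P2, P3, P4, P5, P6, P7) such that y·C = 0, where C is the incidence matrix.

y = (P0:0, P1:0, P2:0, P3:3, P4:0, P5:1, P6:0, P7:0)

Incidence matrix C (rows=places, cols=transitions):
       T0   T1   T2   T3   T4   T5
   P0   0    0    0    4    0   -1
   P1   0   -1    0    0    0    0
   P2   0    0    0   -2    1    0
   P3   1    0    0    0    0    0
   P4   0    2   -2    0    0    0
   P5  -3    0    0    0    0    0
   P6   0    0    0    0   -2    2
   P7   0    1    2    0    0   -1

Candidate y = [0, 0, 0, 3, 0, 1, 0, 0]; check y·C column-wise:
  col T0: 3·1 + 1·-3 = 0
  col T1: 0·-1 + 3·0 + 0·2 + 1·0 + 0·1 = 0
  col T2: 3·0 + 0·-2 + 1·0 + 0·2 = 0
  col T3: 0·4 + 0·-2 + 3·0 + 1·0 = 0
  col T4: 0·1 + 3·0 + 1·0 + 0·-2 = 0
  col T5: 0·-1 + 3·0 + 1·0 + 0·2 + 0·-1 = 0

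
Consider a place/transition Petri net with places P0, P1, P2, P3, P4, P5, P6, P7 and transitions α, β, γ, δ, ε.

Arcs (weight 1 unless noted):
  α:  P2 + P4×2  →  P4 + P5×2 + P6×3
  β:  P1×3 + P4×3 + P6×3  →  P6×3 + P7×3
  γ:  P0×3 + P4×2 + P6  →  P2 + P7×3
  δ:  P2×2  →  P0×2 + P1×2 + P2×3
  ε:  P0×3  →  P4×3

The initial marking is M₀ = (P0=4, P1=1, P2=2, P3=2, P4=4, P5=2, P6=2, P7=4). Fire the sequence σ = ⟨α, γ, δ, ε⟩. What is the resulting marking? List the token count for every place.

(P0=0, P1=3, P2=3, P3=2, P4=4, P5=4, P6=4, P7=7)

step 1: fire α:  (P0=4, P1=1, P2=2, P3=2, P4=4, P5=2, P6=2, P7=4) → (P0=4, P1=1, P2=1, P3=2, P4=3, P5=4, P6=5, P7=4)
step 2: fire γ:  (P0=4, P1=1, P2=1, P3=2, P4=3, P5=4, P6=5, P7=4) → (P0=1, P1=1, P2=2, P3=2, P4=1, P5=4, P6=4, P7=7)
step 3: fire δ:  (P0=1, P1=1, P2=2, P3=2, P4=1, P5=4, P6=4, P7=7) → (P0=3, P1=3, P2=3, P3=2, P4=1, P5=4, P6=4, P7=7)
step 4: fire ε:  (P0=3, P1=3, P2=3, P3=2, P4=1, P5=4, P6=4, P7=7) → (P0=0, P1=3, P2=3, P3=2, P4=4, P5=4, P6=4, P7=7)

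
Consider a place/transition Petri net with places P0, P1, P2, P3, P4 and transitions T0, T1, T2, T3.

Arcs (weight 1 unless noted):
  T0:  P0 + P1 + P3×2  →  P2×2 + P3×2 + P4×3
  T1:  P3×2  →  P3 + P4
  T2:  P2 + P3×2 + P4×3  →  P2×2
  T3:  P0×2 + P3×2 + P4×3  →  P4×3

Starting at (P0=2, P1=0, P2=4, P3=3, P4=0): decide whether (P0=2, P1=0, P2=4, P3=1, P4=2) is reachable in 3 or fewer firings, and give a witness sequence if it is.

YES — reachable via ⟨T1, T1⟩ (2 firings)

step 1: fire T1:  (P0=2, P1=0, P2=4, P3=3, P4=0) → (P0=2, P1=0, P2=4, P3=2, P4=1)
step 2: fire T1:  (P0=2, P1=0, P2=4, P3=2, P4=1) → (P0=2, P1=0, P2=4, P3=1, P4=2)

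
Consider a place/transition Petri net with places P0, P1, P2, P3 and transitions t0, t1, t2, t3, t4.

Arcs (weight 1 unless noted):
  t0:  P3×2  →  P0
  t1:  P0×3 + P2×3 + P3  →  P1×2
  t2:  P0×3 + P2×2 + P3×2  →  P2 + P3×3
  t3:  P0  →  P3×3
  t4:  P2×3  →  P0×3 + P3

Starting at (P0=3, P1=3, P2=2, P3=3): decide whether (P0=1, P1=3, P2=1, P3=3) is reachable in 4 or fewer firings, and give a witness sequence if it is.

step 1: fire t0:  (P0=3, P1=3, P2=2, P3=3) → (P0=4, P1=3, P2=2, P3=1)
step 2: fire t3:  (P0=4, P1=3, P2=2, P3=1) → (P0=3, P1=3, P2=2, P3=4)
step 3: fire t0:  (P0=3, P1=3, P2=2, P3=4) → (P0=4, P1=3, P2=2, P3=2)
step 4: fire t2:  (P0=4, P1=3, P2=2, P3=2) → (P0=1, P1=3, P2=1, P3=3)

YES — reachable via ⟨t0, t3, t0, t2⟩ (4 firings)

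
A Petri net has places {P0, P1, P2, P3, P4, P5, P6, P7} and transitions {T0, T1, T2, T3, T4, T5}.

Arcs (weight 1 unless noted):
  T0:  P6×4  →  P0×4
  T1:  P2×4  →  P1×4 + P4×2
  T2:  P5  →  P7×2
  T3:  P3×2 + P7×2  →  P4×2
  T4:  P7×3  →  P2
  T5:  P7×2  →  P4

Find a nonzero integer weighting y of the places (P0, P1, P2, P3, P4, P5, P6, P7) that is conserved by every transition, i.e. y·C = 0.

y = (P0:1, P1:0, P2:0, P3:0, P4:0, P5:0, P6:1, P7:0)

Incidence matrix C (rows=places, cols=transitions):
       T0   T1   T2   T3   T4   T5
   P0   4    0    0    0    0    0
   P1   0    4    0    0    0    0
   P2   0   -4    0    0    1    0
   P3   0    0    0   -2    0    0
   P4   0    2    0    2    0    1
   P5   0    0   -1    0    0    0
   P6  -4    0    0    0    0    0
   P7   0    0    2   -2   -3   -2

Candidate y = [1, 0, 0, 0, 0, 0, 1, 0]; check y·C column-wise:
  col T0: 1·4 + 1·-4 = 0
  col T1: 1·0 + 0·4 + 0·-4 + 0·2 + 1·0 = 0
  col T2: 1·0 + 0·-1 + 1·0 + 0·2 = 0
  col T3: 1·0 + 0·-2 + 0·2 + 1·0 + 0·-2 = 0
  col T4: 1·0 + 0·1 + 1·0 + 0·-3 = 0
  col T5: 1·0 + 0·1 + 1·0 + 0·-2 = 0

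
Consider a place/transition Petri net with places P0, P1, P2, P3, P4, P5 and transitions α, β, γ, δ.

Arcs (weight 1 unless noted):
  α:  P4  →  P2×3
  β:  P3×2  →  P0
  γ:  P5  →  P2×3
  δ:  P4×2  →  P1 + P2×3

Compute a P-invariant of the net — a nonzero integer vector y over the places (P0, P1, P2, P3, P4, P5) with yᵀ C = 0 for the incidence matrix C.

y = (P0:2, P1:0, P2:0, P3:1, P4:0, P5:0)

Incidence matrix C (rows=places, cols=transitions):
        α    β    γ    δ
   P0   0    1    0    0
   P1   0    0    0    1
   P2   3    0    3    3
   P3   0   -2    0    0
   P4  -1    0    0   -2
   P5   0    0   -1    0

Candidate y = [2, 0, 0, 1, 0, 0]; check y·C column-wise:
  col α: 2·0 + 0·3 + 1·0 + 0·-1 = 0
  col β: 2·1 + 1·-2 = 0
  col γ: 2·0 + 0·3 + 1·0 + 0·-1 = 0
  col δ: 2·0 + 0·1 + 0·3 + 1·0 + 0·-2 = 0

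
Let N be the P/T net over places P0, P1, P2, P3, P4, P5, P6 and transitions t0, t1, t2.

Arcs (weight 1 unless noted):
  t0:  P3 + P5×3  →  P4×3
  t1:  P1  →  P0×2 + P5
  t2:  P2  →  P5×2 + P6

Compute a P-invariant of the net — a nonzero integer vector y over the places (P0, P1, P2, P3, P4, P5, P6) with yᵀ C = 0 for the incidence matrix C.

Incidence matrix C (rows=places, cols=transitions):
       t0   t1   t2
   P0   0    2    0
   P1   0   -1    0
   P2   0    0   -1
   P3  -1    0    0
   P4   3    0    0
   P5  -3    1    2
   P6   0    0    1

Candidate y = [1, 2, 0, 0, 0, 0, 0]; check y·C column-wise:
  col t0: 1·0 + 2·0 + 0·-1 + 0·3 + 0·-3 = 0
  col t1: 1·2 + 2·-1 + 0·1 = 0
  col t2: 1·0 + 2·0 + 0·-1 + 0·2 + 0·1 = 0

y = (P0:1, P1:2, P2:0, P3:0, P4:0, P5:0, P6:0)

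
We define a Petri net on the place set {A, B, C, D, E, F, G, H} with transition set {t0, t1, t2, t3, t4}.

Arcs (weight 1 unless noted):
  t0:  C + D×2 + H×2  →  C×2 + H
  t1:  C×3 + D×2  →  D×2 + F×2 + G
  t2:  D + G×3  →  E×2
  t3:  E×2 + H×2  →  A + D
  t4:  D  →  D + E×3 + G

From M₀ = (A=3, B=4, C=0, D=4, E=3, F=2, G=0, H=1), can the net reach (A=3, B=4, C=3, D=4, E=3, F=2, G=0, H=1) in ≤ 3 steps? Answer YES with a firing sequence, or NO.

depth 0: 1 marking
depth 1: 2 markings reached so far
depth 2: 3 markings reached so far
depth 3: 4 markings reached so far
target is not among the 4 markings reachable within 3 steps

NO — not reachable within 3 firings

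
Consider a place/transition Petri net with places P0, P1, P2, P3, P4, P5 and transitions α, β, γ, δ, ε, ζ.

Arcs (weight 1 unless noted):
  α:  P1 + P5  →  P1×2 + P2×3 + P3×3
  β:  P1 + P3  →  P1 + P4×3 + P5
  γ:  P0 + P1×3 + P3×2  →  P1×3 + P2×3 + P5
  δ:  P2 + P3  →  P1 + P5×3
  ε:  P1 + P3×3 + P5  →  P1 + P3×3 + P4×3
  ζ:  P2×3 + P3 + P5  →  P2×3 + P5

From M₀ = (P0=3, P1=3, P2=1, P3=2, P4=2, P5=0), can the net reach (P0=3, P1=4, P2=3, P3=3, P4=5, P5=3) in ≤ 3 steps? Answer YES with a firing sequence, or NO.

depth 0: 1 marking
depth 1: 4 markings reached so far
depth 2: 9 markings reached so far
depth 3: 18 markings reached so far
target is not among the 18 markings reachable within 3 steps

NO — not reachable within 3 firings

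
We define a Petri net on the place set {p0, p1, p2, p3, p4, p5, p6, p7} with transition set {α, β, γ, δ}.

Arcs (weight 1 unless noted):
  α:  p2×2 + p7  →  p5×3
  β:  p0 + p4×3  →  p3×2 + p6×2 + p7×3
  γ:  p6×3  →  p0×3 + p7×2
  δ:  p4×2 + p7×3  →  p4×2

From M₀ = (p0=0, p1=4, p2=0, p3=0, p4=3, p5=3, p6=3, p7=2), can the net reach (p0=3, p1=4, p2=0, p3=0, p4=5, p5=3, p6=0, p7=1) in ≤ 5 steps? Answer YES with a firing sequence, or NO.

depth 0: 1 marking
depth 1: 2 markings reached so far
depth 2: 4 markings reached so far
depth 3: 5 markings reached so far
depth 4: 5 markings reached so far
(frontier empty at depth 4; search complete)
target is not among the 5 markings reachable within 5 steps

NO — not reachable within 5 firings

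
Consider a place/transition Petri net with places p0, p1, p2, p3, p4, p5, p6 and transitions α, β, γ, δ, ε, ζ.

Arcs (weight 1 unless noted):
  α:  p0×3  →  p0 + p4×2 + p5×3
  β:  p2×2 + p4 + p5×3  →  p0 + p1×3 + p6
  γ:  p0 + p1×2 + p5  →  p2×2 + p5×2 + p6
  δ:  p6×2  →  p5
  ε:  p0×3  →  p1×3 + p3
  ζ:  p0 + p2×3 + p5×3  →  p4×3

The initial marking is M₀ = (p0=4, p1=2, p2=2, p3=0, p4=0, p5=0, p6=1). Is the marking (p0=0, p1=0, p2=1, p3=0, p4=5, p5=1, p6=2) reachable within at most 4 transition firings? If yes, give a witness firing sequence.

step 1: fire α:  (p0=4, p1=2, p2=2, p3=0, p4=0, p5=0, p6=1) → (p0=2, p1=2, p2=2, p3=0, p4=2, p5=3, p6=1)
step 2: fire γ:  (p0=2, p1=2, p2=2, p3=0, p4=2, p5=3, p6=1) → (p0=1, p1=0, p2=4, p3=0, p4=2, p5=4, p6=2)
step 3: fire ζ:  (p0=1, p1=0, p2=4, p3=0, p4=2, p5=4, p6=2) → (p0=0, p1=0, p2=1, p3=0, p4=5, p5=1, p6=2)

YES — reachable via ⟨α, γ, ζ⟩ (3 firings)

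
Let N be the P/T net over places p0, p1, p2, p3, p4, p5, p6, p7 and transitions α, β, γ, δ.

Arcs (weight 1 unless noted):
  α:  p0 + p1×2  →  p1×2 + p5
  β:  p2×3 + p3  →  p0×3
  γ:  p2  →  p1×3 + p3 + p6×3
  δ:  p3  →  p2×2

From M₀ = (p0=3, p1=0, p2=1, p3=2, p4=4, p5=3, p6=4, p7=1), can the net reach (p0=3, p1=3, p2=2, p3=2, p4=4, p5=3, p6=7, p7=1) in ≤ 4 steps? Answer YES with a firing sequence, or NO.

YES — reachable via ⟨γ, δ⟩ (2 firings)

step 1: fire γ:  (p0=3, p1=0, p2=1, p3=2, p4=4, p5=3, p6=4, p7=1) → (p0=3, p1=3, p2=0, p3=3, p4=4, p5=3, p6=7, p7=1)
step 2: fire δ:  (p0=3, p1=3, p2=0, p3=3, p4=4, p5=3, p6=7, p7=1) → (p0=3, p1=3, p2=2, p3=2, p4=4, p5=3, p6=7, p7=1)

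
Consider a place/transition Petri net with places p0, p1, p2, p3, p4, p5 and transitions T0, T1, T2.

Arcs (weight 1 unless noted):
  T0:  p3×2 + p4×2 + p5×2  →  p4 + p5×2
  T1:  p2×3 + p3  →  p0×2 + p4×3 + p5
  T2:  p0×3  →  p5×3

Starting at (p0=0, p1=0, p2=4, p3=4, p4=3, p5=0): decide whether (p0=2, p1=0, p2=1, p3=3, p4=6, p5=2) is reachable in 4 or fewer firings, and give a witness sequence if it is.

depth 0: 1 marking
depth 1: 2 markings reached so far
depth 2: 2 markings reached so far
(frontier empty at depth 2; search complete)
target is not among the 2 markings reachable within 4 steps

NO — not reachable within 4 firings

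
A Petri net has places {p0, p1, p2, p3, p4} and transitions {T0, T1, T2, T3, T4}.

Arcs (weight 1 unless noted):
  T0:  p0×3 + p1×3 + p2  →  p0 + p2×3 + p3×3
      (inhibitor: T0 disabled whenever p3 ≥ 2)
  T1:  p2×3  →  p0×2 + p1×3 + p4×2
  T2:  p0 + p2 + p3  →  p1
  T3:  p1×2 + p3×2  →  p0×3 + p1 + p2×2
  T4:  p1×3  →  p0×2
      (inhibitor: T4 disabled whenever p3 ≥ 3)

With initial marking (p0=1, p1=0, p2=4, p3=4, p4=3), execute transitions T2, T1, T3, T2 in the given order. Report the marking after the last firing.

step 1: fire T2:  (p0=1, p1=0, p2=4, p3=4, p4=3) → (p0=0, p1=1, p2=3, p3=3, p4=3)
step 2: fire T1:  (p0=0, p1=1, p2=3, p3=3, p4=3) → (p0=2, p1=4, p2=0, p3=3, p4=5)
step 3: fire T3:  (p0=2, p1=4, p2=0, p3=3, p4=5) → (p0=5, p1=3, p2=2, p3=1, p4=5)
step 4: fire T2:  (p0=5, p1=3, p2=2, p3=1, p4=5) → (p0=4, p1=4, p2=1, p3=0, p4=5)

(p0=4, p1=4, p2=1, p3=0, p4=5)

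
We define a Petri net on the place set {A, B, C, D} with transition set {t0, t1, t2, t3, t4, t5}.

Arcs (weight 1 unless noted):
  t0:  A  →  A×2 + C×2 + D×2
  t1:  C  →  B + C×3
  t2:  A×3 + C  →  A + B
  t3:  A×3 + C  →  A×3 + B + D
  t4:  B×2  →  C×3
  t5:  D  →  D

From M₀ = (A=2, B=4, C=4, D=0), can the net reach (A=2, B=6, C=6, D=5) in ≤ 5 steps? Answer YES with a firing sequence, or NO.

YES — reachable via ⟨t0, t0, t3, t2⟩ (4 firings)

step 1: fire t0:  (A=2, B=4, C=4, D=0) → (A=3, B=4, C=6, D=2)
step 2: fire t0:  (A=3, B=4, C=6, D=2) → (A=4, B=4, C=8, D=4)
step 3: fire t3:  (A=4, B=4, C=8, D=4) → (A=4, B=5, C=7, D=5)
step 4: fire t2:  (A=4, B=5, C=7, D=5) → (A=2, B=6, C=6, D=5)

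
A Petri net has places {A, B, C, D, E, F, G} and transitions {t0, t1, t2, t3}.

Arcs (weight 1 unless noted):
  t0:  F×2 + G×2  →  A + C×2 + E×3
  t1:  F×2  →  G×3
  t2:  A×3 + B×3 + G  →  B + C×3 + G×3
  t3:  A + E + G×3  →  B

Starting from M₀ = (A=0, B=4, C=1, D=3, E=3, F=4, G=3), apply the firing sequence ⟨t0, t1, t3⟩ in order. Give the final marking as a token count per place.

step 1: fire t0:  (A=0, B=4, C=1, D=3, E=3, F=4, G=3) → (A=1, B=4, C=3, D=3, E=6, F=2, G=1)
step 2: fire t1:  (A=1, B=4, C=3, D=3, E=6, F=2, G=1) → (A=1, B=4, C=3, D=3, E=6, F=0, G=4)
step 3: fire t3:  (A=1, B=4, C=3, D=3, E=6, F=0, G=4) → (A=0, B=5, C=3, D=3, E=5, F=0, G=1)

(A=0, B=5, C=3, D=3, E=5, F=0, G=1)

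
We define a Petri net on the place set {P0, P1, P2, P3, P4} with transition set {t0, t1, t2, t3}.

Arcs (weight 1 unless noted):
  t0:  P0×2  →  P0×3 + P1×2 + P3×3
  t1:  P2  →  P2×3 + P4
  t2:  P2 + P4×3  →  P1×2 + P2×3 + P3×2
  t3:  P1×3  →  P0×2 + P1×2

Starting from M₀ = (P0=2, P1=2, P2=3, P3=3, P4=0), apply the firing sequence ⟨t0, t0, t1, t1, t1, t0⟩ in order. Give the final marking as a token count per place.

step 1: fire t0:  (P0=2, P1=2, P2=3, P3=3, P4=0) → (P0=3, P1=4, P2=3, P3=6, P4=0)
step 2: fire t0:  (P0=3, P1=4, P2=3, P3=6, P4=0) → (P0=4, P1=6, P2=3, P3=9, P4=0)
step 3: fire t1:  (P0=4, P1=6, P2=3, P3=9, P4=0) → (P0=4, P1=6, P2=5, P3=9, P4=1)
step 4: fire t1:  (P0=4, P1=6, P2=5, P3=9, P4=1) → (P0=4, P1=6, P2=7, P3=9, P4=2)
step 5: fire t1:  (P0=4, P1=6, P2=7, P3=9, P4=2) → (P0=4, P1=6, P2=9, P3=9, P4=3)
step 6: fire t0:  (P0=4, P1=6, P2=9, P3=9, P4=3) → (P0=5, P1=8, P2=9, P3=12, P4=3)

(P0=5, P1=8, P2=9, P3=12, P4=3)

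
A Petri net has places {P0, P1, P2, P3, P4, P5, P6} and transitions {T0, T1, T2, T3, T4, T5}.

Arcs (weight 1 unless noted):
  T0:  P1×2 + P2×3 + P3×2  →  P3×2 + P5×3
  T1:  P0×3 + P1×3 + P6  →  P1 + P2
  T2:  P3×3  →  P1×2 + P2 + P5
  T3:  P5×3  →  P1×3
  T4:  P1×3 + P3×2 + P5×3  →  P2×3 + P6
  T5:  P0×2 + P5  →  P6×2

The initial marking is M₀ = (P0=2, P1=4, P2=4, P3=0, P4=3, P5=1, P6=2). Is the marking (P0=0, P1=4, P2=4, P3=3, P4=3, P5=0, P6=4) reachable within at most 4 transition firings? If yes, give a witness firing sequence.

NO — not reachable within 4 firings

depth 0: 1 marking
depth 1: 2 markings reached so far
depth 2: 2 markings reached so far
(frontier empty at depth 2; search complete)
target is not among the 2 markings reachable within 4 steps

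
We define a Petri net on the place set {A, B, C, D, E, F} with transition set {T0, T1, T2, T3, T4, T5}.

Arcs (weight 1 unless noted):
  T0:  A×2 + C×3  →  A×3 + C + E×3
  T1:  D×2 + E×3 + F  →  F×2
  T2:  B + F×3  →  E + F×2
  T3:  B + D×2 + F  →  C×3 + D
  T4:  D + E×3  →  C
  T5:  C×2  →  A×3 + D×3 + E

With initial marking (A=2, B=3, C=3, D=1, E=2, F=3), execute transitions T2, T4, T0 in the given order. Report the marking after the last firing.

step 1: fire T2:  (A=2, B=3, C=3, D=1, E=2, F=3) → (A=2, B=2, C=3, D=1, E=3, F=2)
step 2: fire T4:  (A=2, B=2, C=3, D=1, E=3, F=2) → (A=2, B=2, C=4, D=0, E=0, F=2)
step 3: fire T0:  (A=2, B=2, C=4, D=0, E=0, F=2) → (A=3, B=2, C=2, D=0, E=3, F=2)

(A=3, B=2, C=2, D=0, E=3, F=2)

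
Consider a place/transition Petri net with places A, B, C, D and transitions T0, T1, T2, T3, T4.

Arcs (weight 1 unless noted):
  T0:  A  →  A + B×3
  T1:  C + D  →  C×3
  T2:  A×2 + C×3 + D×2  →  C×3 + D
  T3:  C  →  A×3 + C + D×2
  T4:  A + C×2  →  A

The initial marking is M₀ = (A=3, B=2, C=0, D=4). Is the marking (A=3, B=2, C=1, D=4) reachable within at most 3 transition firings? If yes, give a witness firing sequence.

depth 0: 1 marking
depth 1: 2 markings reached so far
depth 2: 3 markings reached so far
depth 3: 4 markings reached so far
target is not among the 4 markings reachable within 3 steps

NO — not reachable within 3 firings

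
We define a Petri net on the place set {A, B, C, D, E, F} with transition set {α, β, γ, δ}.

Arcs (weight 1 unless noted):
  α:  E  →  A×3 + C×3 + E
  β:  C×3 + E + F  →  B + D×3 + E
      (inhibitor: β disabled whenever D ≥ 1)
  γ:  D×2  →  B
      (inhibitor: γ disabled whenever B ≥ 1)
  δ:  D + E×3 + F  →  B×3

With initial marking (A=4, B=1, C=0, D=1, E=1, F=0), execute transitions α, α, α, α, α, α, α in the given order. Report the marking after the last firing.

step 1: fire α:  (A=4, B=1, C=0, D=1, E=1, F=0) → (A=7, B=1, C=3, D=1, E=1, F=0)
step 2: fire α:  (A=7, B=1, C=3, D=1, E=1, F=0) → (A=10, B=1, C=6, D=1, E=1, F=0)
step 3: fire α:  (A=10, B=1, C=6, D=1, E=1, F=0) → (A=13, B=1, C=9, D=1, E=1, F=0)
step 4: fire α:  (A=13, B=1, C=9, D=1, E=1, F=0) → (A=16, B=1, C=12, D=1, E=1, F=0)
step 5: fire α:  (A=16, B=1, C=12, D=1, E=1, F=0) → (A=19, B=1, C=15, D=1, E=1, F=0)
step 6: fire α:  (A=19, B=1, C=15, D=1, E=1, F=0) → (A=22, B=1, C=18, D=1, E=1, F=0)
step 7: fire α:  (A=22, B=1, C=18, D=1, E=1, F=0) → (A=25, B=1, C=21, D=1, E=1, F=0)

(A=25, B=1, C=21, D=1, E=1, F=0)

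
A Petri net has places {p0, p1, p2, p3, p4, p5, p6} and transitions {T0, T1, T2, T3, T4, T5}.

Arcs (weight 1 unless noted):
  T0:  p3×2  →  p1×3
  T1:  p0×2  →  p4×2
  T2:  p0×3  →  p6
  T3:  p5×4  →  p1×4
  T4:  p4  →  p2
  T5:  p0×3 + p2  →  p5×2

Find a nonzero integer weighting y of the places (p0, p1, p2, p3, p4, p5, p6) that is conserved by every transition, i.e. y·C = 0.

y = (p0:1, p1:2, p2:1, p3:3, p4:1, p5:2, p6:3)

Incidence matrix C (rows=places, cols=transitions):
       T0   T1   T2   T3   T4   T5
   p0   0   -2   -3    0    0   -3
   p1   3    0    0    4    0    0
   p2   0    0    0    0    1   -1
   p3  -2    0    0    0    0    0
   p4   0    2    0    0   -1    0
   p5   0    0    0   -4    0    2
   p6   0    0    1    0    0    0

Candidate y = [1, 2, 1, 3, 1, 2, 3]; check y·C column-wise:
  col T0: 1·0 + 2·3 + 1·0 + 3·-2 + 1·0 + 2·0 + 3·0 = 0
  col T1: 1·-2 + 2·0 + 1·0 + 3·0 + 1·2 + 2·0 + 3·0 = 0
  col T2: 1·-3 + 2·0 + 1·0 + 3·0 + 1·0 + 2·0 + 3·1 = 0
  col T3: 1·0 + 2·4 + 1·0 + 3·0 + 1·0 + 2·-4 + 3·0 = 0
  col T4: 1·0 + 2·0 + 1·1 + 3·0 + 1·-1 + 2·0 + 3·0 = 0
  col T5: 1·-3 + 2·0 + 1·-1 + 3·0 + 1·0 + 2·2 + 3·0 = 0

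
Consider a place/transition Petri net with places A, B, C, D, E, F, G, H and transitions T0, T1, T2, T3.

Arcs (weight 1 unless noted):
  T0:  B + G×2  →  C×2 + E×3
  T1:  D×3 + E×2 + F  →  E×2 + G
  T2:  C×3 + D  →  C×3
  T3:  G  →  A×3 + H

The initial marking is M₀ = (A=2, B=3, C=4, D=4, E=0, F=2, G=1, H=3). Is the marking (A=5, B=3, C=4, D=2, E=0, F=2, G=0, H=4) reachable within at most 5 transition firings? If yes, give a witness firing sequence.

step 1: fire T2:  (A=2, B=3, C=4, D=4, E=0, F=2, G=1, H=3) → (A=2, B=3, C=4, D=3, E=0, F=2, G=1, H=3)
step 2: fire T2:  (A=2, B=3, C=4, D=3, E=0, F=2, G=1, H=3) → (A=2, B=3, C=4, D=2, E=0, F=2, G=1, H=3)
step 3: fire T3:  (A=2, B=3, C=4, D=2, E=0, F=2, G=1, H=3) → (A=5, B=3, C=4, D=2, E=0, F=2, G=0, H=4)

YES — reachable via ⟨T2, T2, T3⟩ (3 firings)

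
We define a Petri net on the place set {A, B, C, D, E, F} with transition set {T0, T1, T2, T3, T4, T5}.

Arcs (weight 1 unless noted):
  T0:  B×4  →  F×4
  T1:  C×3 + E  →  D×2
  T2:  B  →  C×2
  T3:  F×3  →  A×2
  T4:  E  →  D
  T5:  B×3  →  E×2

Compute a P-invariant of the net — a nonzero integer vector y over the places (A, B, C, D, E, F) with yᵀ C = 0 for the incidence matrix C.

Incidence matrix C (rows=places, cols=transitions):
       T0   T1   T2   T3   T4   T5
    A   0    0    0    2    0    0
    B  -4    0   -1    0    0   -3
    C   0   -3    2    0    0    0
    D   0    2    0    0    1    0
    E   0   -1    0    0   -1    2
    F   4    0    0   -3    0    0

Candidate y = [3, 2, 1, 3, 3, 2]; check y·C column-wise:
  col T0: 3·0 + 2·-4 + 1·0 + 3·0 + 3·0 + 2·4 = 0
  col T1: 3·0 + 2·0 + 1·-3 + 3·2 + 3·-1 + 2·0 = 0
  col T2: 3·0 + 2·-1 + 1·2 + 3·0 + 3·0 + 2·0 = 0
  col T3: 3·2 + 2·0 + 1·0 + 3·0 + 3·0 + 2·-3 = 0
  col T4: 3·0 + 2·0 + 1·0 + 3·1 + 3·-1 + 2·0 = 0
  col T5: 3·0 + 2·-3 + 1·0 + 3·0 + 3·2 + 2·0 = 0

y = (A:3, B:2, C:1, D:3, E:3, F:2)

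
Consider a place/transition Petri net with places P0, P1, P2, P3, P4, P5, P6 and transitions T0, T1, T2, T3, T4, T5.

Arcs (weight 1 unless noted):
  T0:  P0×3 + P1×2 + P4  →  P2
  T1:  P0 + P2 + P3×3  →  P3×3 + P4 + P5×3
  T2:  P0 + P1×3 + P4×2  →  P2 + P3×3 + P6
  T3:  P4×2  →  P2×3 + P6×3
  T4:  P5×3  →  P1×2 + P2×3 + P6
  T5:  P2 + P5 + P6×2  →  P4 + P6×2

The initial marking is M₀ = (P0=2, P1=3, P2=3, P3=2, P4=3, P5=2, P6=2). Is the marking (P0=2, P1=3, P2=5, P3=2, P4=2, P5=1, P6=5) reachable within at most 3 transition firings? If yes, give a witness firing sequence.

YES — reachable via ⟨T3, T5⟩ (2 firings)

step 1: fire T3:  (P0=2, P1=3, P2=3, P3=2, P4=3, P5=2, P6=2) → (P0=2, P1=3, P2=6, P3=2, P4=1, P5=2, P6=5)
step 2: fire T5:  (P0=2, P1=3, P2=6, P3=2, P4=1, P5=2, P6=5) → (P0=2, P1=3, P2=5, P3=2, P4=2, P5=1, P6=5)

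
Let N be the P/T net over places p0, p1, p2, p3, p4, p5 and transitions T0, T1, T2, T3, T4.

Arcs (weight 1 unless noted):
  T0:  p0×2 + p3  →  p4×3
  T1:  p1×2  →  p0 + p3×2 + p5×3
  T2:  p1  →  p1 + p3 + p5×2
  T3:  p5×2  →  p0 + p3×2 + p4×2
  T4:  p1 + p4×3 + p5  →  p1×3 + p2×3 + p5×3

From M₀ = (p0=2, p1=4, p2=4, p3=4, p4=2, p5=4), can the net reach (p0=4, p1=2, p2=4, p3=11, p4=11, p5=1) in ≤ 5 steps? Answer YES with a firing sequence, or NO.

YES — reachable via ⟨T0, T1, T3, T3, T3⟩ (5 firings)

step 1: fire T0:  (p0=2, p1=4, p2=4, p3=4, p4=2, p5=4) → (p0=0, p1=4, p2=4, p3=3, p4=5, p5=4)
step 2: fire T1:  (p0=0, p1=4, p2=4, p3=3, p4=5, p5=4) → (p0=1, p1=2, p2=4, p3=5, p4=5, p5=7)
step 3: fire T3:  (p0=1, p1=2, p2=4, p3=5, p4=5, p5=7) → (p0=2, p1=2, p2=4, p3=7, p4=7, p5=5)
step 4: fire T3:  (p0=2, p1=2, p2=4, p3=7, p4=7, p5=5) → (p0=3, p1=2, p2=4, p3=9, p4=9, p5=3)
step 5: fire T3:  (p0=3, p1=2, p2=4, p3=9, p4=9, p5=3) → (p0=4, p1=2, p2=4, p3=11, p4=11, p5=1)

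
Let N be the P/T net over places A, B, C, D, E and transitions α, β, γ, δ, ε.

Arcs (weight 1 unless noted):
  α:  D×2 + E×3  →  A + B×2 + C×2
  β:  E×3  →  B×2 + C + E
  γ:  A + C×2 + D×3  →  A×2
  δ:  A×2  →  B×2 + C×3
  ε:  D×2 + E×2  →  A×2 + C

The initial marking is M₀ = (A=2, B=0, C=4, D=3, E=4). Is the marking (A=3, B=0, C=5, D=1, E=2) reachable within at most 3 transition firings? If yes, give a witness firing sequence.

depth 0: 1 marking
depth 1: 6 markings reached so far
depth 2: 12 markings reached so far
depth 3: 15 markings reached so far
target is not among the 15 markings reachable within 3 steps

NO — not reachable within 3 firings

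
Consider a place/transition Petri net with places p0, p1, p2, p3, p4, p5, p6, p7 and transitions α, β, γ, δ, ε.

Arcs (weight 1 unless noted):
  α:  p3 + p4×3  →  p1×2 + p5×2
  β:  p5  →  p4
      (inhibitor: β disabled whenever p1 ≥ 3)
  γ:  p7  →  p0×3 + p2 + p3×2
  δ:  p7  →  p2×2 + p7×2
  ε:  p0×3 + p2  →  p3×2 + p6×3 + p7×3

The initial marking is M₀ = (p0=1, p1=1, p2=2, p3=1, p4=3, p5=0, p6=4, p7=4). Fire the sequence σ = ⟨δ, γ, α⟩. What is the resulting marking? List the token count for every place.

(p0=4, p1=3, p2=5, p3=2, p4=0, p5=2, p6=4, p7=4)

step 1: fire δ:  (p0=1, p1=1, p2=2, p3=1, p4=3, p5=0, p6=4, p7=4) → (p0=1, p1=1, p2=4, p3=1, p4=3, p5=0, p6=4, p7=5)
step 2: fire γ:  (p0=1, p1=1, p2=4, p3=1, p4=3, p5=0, p6=4, p7=5) → (p0=4, p1=1, p2=5, p3=3, p4=3, p5=0, p6=4, p7=4)
step 3: fire α:  (p0=4, p1=1, p2=5, p3=3, p4=3, p5=0, p6=4, p7=4) → (p0=4, p1=3, p2=5, p3=2, p4=0, p5=2, p6=4, p7=4)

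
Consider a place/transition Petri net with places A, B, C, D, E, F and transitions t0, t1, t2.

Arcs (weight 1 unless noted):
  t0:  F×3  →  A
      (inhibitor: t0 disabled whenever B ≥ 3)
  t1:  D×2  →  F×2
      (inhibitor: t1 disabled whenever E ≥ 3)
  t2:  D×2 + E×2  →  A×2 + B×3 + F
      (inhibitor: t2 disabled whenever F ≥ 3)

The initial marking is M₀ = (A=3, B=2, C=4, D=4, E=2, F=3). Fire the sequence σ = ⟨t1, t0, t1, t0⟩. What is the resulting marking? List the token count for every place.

step 1: fire t1:  (A=3, B=2, C=4, D=4, E=2, F=3) → (A=3, B=2, C=4, D=2, E=2, F=5)
step 2: fire t0:  (A=3, B=2, C=4, D=2, E=2, F=5) → (A=4, B=2, C=4, D=2, E=2, F=2)
step 3: fire t1:  (A=4, B=2, C=4, D=2, E=2, F=2) → (A=4, B=2, C=4, D=0, E=2, F=4)
step 4: fire t0:  (A=4, B=2, C=4, D=0, E=2, F=4) → (A=5, B=2, C=4, D=0, E=2, F=1)

(A=5, B=2, C=4, D=0, E=2, F=1)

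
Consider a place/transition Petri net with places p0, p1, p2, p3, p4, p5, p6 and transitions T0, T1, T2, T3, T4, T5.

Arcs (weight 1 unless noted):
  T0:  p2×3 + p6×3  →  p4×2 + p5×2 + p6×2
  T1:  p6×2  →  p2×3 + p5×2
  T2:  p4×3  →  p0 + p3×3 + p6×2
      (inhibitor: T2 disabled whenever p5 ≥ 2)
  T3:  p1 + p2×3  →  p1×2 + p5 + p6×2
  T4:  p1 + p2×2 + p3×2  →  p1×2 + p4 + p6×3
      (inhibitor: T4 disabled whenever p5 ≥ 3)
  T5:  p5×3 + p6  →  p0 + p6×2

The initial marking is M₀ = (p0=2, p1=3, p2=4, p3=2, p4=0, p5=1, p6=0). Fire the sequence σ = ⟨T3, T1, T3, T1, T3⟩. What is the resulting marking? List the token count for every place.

step 1: fire T3:  (p0=2, p1=3, p2=4, p3=2, p4=0, p5=1, p6=0) → (p0=2, p1=4, p2=1, p3=2, p4=0, p5=2, p6=2)
step 2: fire T1:  (p0=2, p1=4, p2=1, p3=2, p4=0, p5=2, p6=2) → (p0=2, p1=4, p2=4, p3=2, p4=0, p5=4, p6=0)
step 3: fire T3:  (p0=2, p1=4, p2=4, p3=2, p4=0, p5=4, p6=0) → (p0=2, p1=5, p2=1, p3=2, p4=0, p5=5, p6=2)
step 4: fire T1:  (p0=2, p1=5, p2=1, p3=2, p4=0, p5=5, p6=2) → (p0=2, p1=5, p2=4, p3=2, p4=0, p5=7, p6=0)
step 5: fire T3:  (p0=2, p1=5, p2=4, p3=2, p4=0, p5=7, p6=0) → (p0=2, p1=6, p2=1, p3=2, p4=0, p5=8, p6=2)

(p0=2, p1=6, p2=1, p3=2, p4=0, p5=8, p6=2)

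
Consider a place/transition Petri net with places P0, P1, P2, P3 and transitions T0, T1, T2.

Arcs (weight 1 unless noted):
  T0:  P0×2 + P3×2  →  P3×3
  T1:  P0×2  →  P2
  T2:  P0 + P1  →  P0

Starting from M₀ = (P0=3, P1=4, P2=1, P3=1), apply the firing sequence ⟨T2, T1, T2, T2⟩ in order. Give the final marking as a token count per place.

step 1: fire T2:  (P0=3, P1=4, P2=1, P3=1) → (P0=3, P1=3, P2=1, P3=1)
step 2: fire T1:  (P0=3, P1=3, P2=1, P3=1) → (P0=1, P1=3, P2=2, P3=1)
step 3: fire T2:  (P0=1, P1=3, P2=2, P3=1) → (P0=1, P1=2, P2=2, P3=1)
step 4: fire T2:  (P0=1, P1=2, P2=2, P3=1) → (P0=1, P1=1, P2=2, P3=1)

(P0=1, P1=1, P2=2, P3=1)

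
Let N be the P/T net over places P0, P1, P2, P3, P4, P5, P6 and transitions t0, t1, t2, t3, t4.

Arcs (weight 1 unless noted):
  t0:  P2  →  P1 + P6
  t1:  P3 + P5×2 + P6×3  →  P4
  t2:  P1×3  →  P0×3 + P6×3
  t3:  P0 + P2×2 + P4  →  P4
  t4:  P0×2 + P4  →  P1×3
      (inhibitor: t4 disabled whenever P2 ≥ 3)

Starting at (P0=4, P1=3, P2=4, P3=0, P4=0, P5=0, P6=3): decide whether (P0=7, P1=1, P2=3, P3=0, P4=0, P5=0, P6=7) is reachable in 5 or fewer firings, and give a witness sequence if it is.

YES — reachable via ⟨t0, t2⟩ (2 firings)

step 1: fire t0:  (P0=4, P1=3, P2=4, P3=0, P4=0, P5=0, P6=3) → (P0=4, P1=4, P2=3, P3=0, P4=0, P5=0, P6=4)
step 2: fire t2:  (P0=4, P1=4, P2=3, P3=0, P4=0, P5=0, P6=4) → (P0=7, P1=1, P2=3, P3=0, P4=0, P5=0, P6=7)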